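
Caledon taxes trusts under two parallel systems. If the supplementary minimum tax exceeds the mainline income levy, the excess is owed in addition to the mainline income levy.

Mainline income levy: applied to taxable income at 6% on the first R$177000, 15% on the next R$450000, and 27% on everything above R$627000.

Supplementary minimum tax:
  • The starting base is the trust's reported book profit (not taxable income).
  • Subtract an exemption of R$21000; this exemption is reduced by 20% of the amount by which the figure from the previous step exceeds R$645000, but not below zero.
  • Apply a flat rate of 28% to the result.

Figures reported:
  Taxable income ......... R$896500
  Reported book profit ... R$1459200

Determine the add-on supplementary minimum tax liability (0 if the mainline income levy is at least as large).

Mainline income levy:
  R$177000 × 6% = R$10620
  R$450000 × 15% = R$67500
  R$269500 × 27% = R$72765
  → R$150885

Supplementary minimum tax:
  Base (reported book profit): R$1459200
  Exemption: 20% × (R$1459200 − R$645000) = R$162840 ≥ R$21000, so the exemption is fully phased out
  Base: R$1459200 − R$0 = R$1459200
  R$1459200 × 28% = R$408576

Excess of supplementary minimum tax over mainline income levy: R$408576 − R$150885 = R$257691.

R$257691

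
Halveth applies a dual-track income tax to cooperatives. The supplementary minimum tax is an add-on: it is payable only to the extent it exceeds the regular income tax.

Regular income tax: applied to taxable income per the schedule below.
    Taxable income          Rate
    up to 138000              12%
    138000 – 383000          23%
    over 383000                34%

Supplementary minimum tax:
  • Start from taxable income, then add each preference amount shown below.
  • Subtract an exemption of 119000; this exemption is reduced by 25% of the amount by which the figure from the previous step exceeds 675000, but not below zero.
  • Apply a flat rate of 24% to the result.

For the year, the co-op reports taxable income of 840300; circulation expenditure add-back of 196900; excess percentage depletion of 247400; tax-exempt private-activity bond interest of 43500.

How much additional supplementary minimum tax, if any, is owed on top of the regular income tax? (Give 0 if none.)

90352

Regular income tax:
  138000 × 12% = 16560
  245000 × 23% = 56350
  457300 × 34% = 155482
  → 228392

Supplementary minimum tax:
  Adjusted income: 840300 + 196900 + 247400 + 43500 = 1328100
  Exemption: 25% × (1328100 − 675000) = 163275 ≥ 119000, so the exemption is fully phased out
  Base: 1328100 − 0 = 1328100
  1328100 × 24% = 318744

Excess of supplementary minimum tax over regular income tax: 318744 − 228392 = 90352.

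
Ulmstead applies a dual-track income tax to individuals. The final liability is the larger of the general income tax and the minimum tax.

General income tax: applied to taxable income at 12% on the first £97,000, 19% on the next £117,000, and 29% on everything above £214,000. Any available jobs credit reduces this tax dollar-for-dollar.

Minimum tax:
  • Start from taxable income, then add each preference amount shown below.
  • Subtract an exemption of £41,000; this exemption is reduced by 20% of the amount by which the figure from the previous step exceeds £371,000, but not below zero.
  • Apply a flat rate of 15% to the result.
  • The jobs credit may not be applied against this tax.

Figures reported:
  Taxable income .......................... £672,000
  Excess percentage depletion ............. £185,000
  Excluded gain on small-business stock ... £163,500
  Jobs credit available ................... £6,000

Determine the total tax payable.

Minimum tax:
  Adjusted income: £672,000 + £185,000 + £163,500 = £1,020,500
  Exemption: 20% × (£1,020,500 − £371,000) = £129,900 ≥ £41,000, so the exemption is fully phased out
  Base: £1,020,500 − £0 = £1,020,500
  £1,020,500 × 15% = £153,075

General income tax:
  £97,000 × 12% = £11,640
  £117,000 × 19% = £22,230
  £458,000 × 29% = £132,820
  → £166,690
  Less jobs credit £6,000 → £160,690

£160,690 > £153,075, so the general income tax governs.

£160,690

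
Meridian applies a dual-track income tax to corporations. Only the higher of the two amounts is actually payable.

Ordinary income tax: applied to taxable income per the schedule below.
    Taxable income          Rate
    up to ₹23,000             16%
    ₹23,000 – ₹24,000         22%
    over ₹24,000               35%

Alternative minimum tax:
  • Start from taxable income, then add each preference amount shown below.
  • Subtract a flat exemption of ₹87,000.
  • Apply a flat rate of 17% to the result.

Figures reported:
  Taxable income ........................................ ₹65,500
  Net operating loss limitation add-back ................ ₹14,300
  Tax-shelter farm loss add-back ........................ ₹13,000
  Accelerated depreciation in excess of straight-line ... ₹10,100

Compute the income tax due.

Ordinary income tax:
  ₹23,000 × 16% = ₹3,680
  ₹1,000 × 22% = ₹220
  ₹41,500 × 35% = ₹14,525
  → ₹18,425

Alternative minimum tax:
  Adjusted income: ₹65,500 + ₹14,300 + ₹13,000 + ₹10,100 = ₹102,900
  Less exemption ₹87,000 → base ₹15,900
  ₹15,900 × 17% = ₹2,703

₹18,425 > ₹2,703, so the ordinary income tax governs.

₹18,425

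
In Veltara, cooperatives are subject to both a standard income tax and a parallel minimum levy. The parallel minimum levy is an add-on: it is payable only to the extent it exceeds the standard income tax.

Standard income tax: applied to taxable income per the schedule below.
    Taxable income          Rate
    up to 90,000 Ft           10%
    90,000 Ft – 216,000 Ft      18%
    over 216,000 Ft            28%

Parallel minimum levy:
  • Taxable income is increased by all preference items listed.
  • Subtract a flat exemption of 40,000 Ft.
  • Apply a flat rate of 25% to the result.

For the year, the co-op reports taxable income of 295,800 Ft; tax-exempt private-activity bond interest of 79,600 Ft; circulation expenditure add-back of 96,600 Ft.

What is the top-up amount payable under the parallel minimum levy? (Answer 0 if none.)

53,976 Ft

Parallel minimum levy:
  Adjusted income: 295,800 Ft + 79,600 Ft + 96,600 Ft = 472,000 Ft
  Less exemption 40,000 Ft → base 432,000 Ft
  432,000 Ft × 25% = 108,000 Ft

Standard income tax:
  90,000 Ft × 10% = 9,000 Ft
  126,000 Ft × 18% = 22,680 Ft
  79,800 Ft × 28% = 22,344 Ft
  → 54,024 Ft

Excess of parallel minimum levy over standard income tax: 108,000 Ft − 54,024 Ft = 53,976 Ft.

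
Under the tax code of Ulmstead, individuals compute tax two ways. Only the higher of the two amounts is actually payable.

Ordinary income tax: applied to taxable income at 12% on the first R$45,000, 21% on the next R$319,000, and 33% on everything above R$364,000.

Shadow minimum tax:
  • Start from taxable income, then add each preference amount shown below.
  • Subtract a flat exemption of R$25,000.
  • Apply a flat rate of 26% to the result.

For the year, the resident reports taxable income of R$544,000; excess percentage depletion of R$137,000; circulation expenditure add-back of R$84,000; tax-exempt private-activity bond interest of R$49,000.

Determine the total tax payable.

Ordinary income tax:
  R$45,000 × 12% = R$5,400
  R$319,000 × 21% = R$66,990
  R$180,000 × 33% = R$59,400
  → R$131,790

Shadow minimum tax:
  Adjusted income: R$544,000 + R$137,000 + R$84,000 + R$49,000 = R$814,000
  Less exemption R$25,000 → base R$789,000
  R$789,000 × 26% = R$205,140

R$205,140 > R$131,790, so the shadow minimum tax is the binding amount.

R$205,140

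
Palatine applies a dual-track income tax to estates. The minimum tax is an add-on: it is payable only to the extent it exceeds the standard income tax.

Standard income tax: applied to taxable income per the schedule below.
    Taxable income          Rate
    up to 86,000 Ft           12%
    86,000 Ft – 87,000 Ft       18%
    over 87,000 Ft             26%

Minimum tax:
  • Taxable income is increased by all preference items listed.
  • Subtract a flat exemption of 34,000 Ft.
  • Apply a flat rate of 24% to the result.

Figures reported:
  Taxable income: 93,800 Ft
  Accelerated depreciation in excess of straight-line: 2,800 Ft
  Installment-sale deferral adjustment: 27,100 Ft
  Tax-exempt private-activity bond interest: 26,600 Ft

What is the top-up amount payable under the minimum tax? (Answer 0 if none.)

Standard income tax:
  86,000 Ft × 12% = 10,320 Ft
  1,000 Ft × 18% = 180 Ft
  6,800 Ft × 26% = 1,768 Ft
  → 12,268 Ft

Minimum tax:
  Adjusted income: 93,800 Ft + 2,800 Ft + 27,100 Ft + 26,600 Ft = 150,300 Ft
  Less exemption 34,000 Ft → base 116,300 Ft
  116,300 Ft × 24% = 27,912 Ft

Excess of minimum tax over standard income tax: 27,912 Ft − 12,268 Ft = 15,644 Ft.

15,644 Ft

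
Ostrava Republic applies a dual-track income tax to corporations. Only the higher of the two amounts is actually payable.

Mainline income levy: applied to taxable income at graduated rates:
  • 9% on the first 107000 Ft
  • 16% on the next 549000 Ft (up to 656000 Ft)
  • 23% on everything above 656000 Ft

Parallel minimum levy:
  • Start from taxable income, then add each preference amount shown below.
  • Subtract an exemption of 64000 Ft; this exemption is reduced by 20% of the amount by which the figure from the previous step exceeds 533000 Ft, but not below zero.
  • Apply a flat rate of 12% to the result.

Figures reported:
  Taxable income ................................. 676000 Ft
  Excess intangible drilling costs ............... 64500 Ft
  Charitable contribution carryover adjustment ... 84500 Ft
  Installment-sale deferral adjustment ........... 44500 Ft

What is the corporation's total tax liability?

Mainline income levy:
  107000 Ft × 9% = 9630 Ft
  549000 Ft × 16% = 87840 Ft
  20000 Ft × 23% = 4600 Ft
  → 102070 Ft

Parallel minimum levy:
  Adjusted income: 676000 Ft + 64500 Ft + 84500 Ft + 44500 Ft = 869500 Ft
  Exemption: 20% × (869500 Ft − 533000 Ft) = 67300 Ft ≥ 64000 Ft, so the exemption is fully phased out
  Base: 869500 Ft − 0 Ft = 869500 Ft
  869500 Ft × 12% = 104340 Ft

104340 Ft > 102070 Ft, so the parallel minimum levy is the binding amount.

104340 Ft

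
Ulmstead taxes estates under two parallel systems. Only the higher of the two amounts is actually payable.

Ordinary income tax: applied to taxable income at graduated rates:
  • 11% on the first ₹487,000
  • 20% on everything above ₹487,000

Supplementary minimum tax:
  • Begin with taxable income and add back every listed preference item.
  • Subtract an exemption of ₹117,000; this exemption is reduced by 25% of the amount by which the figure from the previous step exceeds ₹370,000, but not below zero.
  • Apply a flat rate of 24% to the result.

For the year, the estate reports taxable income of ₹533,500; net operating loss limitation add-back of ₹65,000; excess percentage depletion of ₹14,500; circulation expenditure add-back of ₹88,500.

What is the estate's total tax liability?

₹160,170

Ordinary income tax:
  ₹487,000 × 11% = ₹53,570
  ₹46,500 × 20% = ₹9,300
  → ₹62,870

Supplementary minimum tax:
  Adjusted income: ₹533,500 + ₹65,000 + ₹14,500 + ₹88,500 = ₹701,500
  Exemption: ₹117,000 − 25% × (₹701,500 − ₹370,000) = ₹117,000 − ₹82,875 = ₹34,125
  Base: ₹701,500 − ₹34,125 = ₹667,375
  ₹667,375 × 24% = ₹160,170

₹160,170 > ₹62,870, so the supplementary minimum tax is the binding amount.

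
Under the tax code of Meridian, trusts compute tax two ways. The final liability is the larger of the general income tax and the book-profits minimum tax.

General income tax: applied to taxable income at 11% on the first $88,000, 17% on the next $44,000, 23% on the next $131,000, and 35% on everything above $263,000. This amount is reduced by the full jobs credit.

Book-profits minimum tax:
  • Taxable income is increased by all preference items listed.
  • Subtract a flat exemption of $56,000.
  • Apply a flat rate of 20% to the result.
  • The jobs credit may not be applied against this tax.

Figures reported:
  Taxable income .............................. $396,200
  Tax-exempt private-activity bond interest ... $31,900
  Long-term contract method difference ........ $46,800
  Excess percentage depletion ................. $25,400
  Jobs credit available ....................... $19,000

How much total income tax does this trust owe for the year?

$88,860

Book-profits minimum tax:
  Adjusted income: $396,200 + $31,900 + $46,800 + $25,400 = $500,300
  Less exemption $56,000 → base $444,300
  $444,300 × 20% = $88,860

General income tax:
  $88,000 × 11% = $9,680
  $44,000 × 17% = $7,480
  $131,000 × 23% = $30,130
  $133,200 × 35% = $46,620
  → $93,910
  Less jobs credit $19,000 → $74,910

$88,860 > $74,910, so the book-profits minimum tax is the binding amount.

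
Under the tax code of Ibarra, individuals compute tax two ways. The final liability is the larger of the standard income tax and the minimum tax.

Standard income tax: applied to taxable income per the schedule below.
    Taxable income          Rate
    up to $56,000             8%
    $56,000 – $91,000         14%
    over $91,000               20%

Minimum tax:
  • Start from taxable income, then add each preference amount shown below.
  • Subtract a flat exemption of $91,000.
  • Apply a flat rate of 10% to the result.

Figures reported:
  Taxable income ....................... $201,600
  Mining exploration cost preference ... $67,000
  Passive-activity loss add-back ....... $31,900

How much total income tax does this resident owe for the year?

Minimum tax:
  Adjusted income: $201,600 + $67,000 + $31,900 = $300,500
  Less exemption $91,000 → base $209,500
  $209,500 × 10% = $20,950

Standard income tax:
  $56,000 × 8% = $4,480
  $35,000 × 14% = $4,900
  $110,600 × 20% = $22,120
  → $31,500

$31,500 > $20,950, so the standard income tax governs.

$31,500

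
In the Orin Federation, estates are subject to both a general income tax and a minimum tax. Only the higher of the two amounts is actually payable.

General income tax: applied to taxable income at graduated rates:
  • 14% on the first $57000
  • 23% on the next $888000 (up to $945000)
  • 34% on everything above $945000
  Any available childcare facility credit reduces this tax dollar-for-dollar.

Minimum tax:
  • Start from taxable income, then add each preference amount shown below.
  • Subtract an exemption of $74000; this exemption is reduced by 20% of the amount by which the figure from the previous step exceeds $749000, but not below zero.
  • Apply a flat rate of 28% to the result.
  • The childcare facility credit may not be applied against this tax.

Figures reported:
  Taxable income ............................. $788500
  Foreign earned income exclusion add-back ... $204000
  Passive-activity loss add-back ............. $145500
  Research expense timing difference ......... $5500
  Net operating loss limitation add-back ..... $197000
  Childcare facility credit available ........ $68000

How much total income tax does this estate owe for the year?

$375340

General income tax:
  $57000 × 14% = $7980
  $731500 × 23% = $168245
  → $176225
  Less childcare facility credit $68000 → $108225

Minimum tax:
  Adjusted income: $788500 + $204000 + $145500 + $5500 + $197000 = $1340500
  Exemption: 20% × ($1340500 − $749000) = $118300 ≥ $74000, so the exemption is fully phased out
  Base: $1340500 − $0 = $1340500
  $1340500 × 28% = $375340

$375340 > $108225, so the minimum tax is the binding amount.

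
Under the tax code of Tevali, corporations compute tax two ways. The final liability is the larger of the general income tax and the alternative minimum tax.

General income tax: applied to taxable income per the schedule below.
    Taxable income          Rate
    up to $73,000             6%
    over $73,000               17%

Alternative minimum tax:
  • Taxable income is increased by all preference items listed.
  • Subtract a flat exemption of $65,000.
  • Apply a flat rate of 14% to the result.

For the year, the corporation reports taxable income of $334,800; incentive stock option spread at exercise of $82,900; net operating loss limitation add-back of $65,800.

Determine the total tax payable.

$58,590

General income tax:
  $73,000 × 6% = $4,380
  $261,800 × 17% = $44,506
  → $48,886

Alternative minimum tax:
  Adjusted income: $334,800 + $82,900 + $65,800 = $483,500
  Less exemption $65,000 → base $418,500
  $418,500 × 14% = $58,590

$58,590 > $48,886, so the alternative minimum tax is the binding amount.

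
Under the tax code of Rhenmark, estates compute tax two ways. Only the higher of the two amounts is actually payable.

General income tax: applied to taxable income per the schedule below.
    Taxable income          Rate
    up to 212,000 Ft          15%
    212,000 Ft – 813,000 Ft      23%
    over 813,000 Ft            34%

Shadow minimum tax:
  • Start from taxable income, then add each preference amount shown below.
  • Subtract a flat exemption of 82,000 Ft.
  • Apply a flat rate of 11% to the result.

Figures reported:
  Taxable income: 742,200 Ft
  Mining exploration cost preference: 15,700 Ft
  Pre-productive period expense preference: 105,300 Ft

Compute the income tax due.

Shadow minimum tax:
  Adjusted income: 742,200 Ft + 15,700 Ft + 105,300 Ft = 863,200 Ft
  Less exemption 82,000 Ft → base 781,200 Ft
  781,200 Ft × 11% = 85,932 Ft

General income tax:
  212,000 Ft × 15% = 31,800 Ft
  530,200 Ft × 23% = 121,946 Ft
  → 153,746 Ft

153,746 Ft > 85,932 Ft, so the general income tax governs.

153,746 Ft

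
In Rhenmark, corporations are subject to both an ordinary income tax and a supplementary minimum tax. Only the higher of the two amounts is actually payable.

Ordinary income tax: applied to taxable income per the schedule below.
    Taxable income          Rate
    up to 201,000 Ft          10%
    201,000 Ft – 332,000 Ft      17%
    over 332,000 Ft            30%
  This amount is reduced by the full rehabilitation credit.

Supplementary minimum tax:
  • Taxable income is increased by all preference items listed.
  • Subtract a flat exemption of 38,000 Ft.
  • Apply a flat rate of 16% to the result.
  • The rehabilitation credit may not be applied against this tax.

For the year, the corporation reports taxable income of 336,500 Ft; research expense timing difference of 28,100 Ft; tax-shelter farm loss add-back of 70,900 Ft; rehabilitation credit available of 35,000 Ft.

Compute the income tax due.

63,600 Ft

Ordinary income tax:
  201,000 Ft × 10% = 20,100 Ft
  131,000 Ft × 17% = 22,270 Ft
  4,500 Ft × 30% = 1,350 Ft
  → 43,720 Ft
  Less rehabilitation credit 35,000 Ft → 8,720 Ft

Supplementary minimum tax:
  Adjusted income: 336,500 Ft + 28,100 Ft + 70,900 Ft = 435,500 Ft
  Less exemption 38,000 Ft → base 397,500 Ft
  397,500 Ft × 16% = 63,600 Ft

63,600 Ft > 8,720 Ft, so the supplementary minimum tax is the binding amount.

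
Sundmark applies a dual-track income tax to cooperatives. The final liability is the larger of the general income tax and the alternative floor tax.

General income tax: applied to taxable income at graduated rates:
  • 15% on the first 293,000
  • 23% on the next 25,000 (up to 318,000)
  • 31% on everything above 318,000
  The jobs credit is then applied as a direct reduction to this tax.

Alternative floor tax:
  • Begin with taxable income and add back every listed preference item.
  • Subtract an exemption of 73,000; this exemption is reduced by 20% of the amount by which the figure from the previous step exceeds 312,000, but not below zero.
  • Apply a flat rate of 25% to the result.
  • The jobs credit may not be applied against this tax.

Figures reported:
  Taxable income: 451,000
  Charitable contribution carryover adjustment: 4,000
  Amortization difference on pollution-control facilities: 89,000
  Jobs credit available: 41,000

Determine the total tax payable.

129,350

Alternative floor tax:
  Adjusted income: 451,000 + 4,000 + 89,000 = 544,000
  Exemption: 73,000 − 20% × (544,000 − 312,000) = 73,000 − 46,400 = 26,600
  Base: 544,000 − 26,600 = 517,400
  517,400 × 25% = 129,350

General income tax:
  293,000 × 15% = 43,950
  25,000 × 23% = 5,750
  133,000 × 31% = 41,230
  → 90,930
  Less jobs credit 41,000 → 49,930

129,350 > 49,930, so the alternative floor tax is the binding amount.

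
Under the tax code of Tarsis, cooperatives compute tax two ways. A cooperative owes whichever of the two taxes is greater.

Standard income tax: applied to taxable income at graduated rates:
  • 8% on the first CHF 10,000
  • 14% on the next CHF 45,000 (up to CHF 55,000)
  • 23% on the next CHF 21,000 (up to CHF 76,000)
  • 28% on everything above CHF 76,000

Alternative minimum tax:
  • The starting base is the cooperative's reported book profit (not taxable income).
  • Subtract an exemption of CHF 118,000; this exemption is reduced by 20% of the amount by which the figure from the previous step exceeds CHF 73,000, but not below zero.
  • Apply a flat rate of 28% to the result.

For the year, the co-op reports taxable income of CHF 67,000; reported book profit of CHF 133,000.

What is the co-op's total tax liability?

CHF 9,860

Alternative minimum tax:
  Base (reported book profit): CHF 133,000
  Exemption: CHF 118,000 − 20% × (CHF 133,000 − CHF 73,000) = CHF 118,000 − CHF 12,000 = CHF 106,000
  Base: CHF 133,000 − CHF 106,000 = CHF 27,000
  CHF 27,000 × 28% = CHF 7,560

Standard income tax:
  CHF 10,000 × 8% = CHF 800
  CHF 45,000 × 14% = CHF 6,300
  CHF 12,000 × 23% = CHF 2,760
  → CHF 9,860

CHF 9,860 > CHF 7,560, so the standard income tax governs.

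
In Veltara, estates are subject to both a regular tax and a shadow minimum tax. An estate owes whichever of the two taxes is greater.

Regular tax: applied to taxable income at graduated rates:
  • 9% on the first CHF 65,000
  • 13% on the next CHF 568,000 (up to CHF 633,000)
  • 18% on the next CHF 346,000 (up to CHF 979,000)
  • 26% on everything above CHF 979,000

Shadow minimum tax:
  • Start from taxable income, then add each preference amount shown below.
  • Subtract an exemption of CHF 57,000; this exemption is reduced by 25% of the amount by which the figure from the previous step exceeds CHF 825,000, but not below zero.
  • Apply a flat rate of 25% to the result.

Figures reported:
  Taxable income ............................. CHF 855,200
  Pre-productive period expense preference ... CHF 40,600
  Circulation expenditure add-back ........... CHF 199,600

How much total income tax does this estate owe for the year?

CHF 273,850

Regular tax:
  CHF 65,000 × 9% = CHF 5,850
  CHF 568,000 × 13% = CHF 73,840
  CHF 222,200 × 18% = CHF 39,996
  → CHF 119,686

Shadow minimum tax:
  Adjusted income: CHF 855,200 + CHF 40,600 + CHF 199,600 = CHF 1,095,400
  Exemption: 25% × (CHF 1,095,400 − CHF 825,000) = CHF 67,600 ≥ CHF 57,000, so the exemption is fully phased out
  Base: CHF 1,095,400 − CHF 0 = CHF 1,095,400
  CHF 1,095,400 × 25% = CHF 273,850

CHF 273,850 > CHF 119,686, so the shadow minimum tax is the binding amount.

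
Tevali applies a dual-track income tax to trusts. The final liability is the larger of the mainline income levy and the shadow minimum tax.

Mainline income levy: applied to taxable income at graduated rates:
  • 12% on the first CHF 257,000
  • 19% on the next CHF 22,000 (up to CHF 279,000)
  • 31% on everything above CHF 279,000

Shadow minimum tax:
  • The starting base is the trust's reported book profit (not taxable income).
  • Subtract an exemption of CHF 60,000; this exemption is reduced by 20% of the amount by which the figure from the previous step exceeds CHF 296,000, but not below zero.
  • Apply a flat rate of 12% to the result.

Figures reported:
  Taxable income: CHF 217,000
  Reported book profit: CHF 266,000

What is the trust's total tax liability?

Shadow minimum tax:
  Base (reported book profit): CHF 266,000
  Exemption: CHF 266,000 ≤ CHF 296,000, so full CHF 60,000 applies
  Base: CHF 266,000 − CHF 60,000 = CHF 206,000
  CHF 206,000 × 12% = CHF 24,720

Mainline income levy:
  CHF 217,000 × 12% = CHF 26,040

CHF 26,040 > CHF 24,720, so the mainline income levy governs.

CHF 26,040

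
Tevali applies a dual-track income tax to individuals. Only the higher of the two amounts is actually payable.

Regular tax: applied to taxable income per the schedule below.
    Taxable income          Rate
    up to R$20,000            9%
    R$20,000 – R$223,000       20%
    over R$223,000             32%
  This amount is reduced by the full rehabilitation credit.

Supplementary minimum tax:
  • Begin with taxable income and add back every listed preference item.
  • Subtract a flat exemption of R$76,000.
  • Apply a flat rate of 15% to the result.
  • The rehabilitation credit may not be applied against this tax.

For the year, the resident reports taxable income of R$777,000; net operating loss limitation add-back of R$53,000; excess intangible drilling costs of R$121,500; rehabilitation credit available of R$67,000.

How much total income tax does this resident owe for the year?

Regular tax:
  R$20,000 × 9% = R$1,800
  R$203,000 × 20% = R$40,600
  R$554,000 × 32% = R$177,280
  → R$219,680
  Less rehabilitation credit R$67,000 → R$152,680

Supplementary minimum tax:
  Adjusted income: R$777,000 + R$53,000 + R$121,500 = R$951,500
  Less exemption R$76,000 → base R$875,500
  R$875,500 × 15% = R$131,325

R$152,680 > R$131,325, so the regular tax governs.

R$152,680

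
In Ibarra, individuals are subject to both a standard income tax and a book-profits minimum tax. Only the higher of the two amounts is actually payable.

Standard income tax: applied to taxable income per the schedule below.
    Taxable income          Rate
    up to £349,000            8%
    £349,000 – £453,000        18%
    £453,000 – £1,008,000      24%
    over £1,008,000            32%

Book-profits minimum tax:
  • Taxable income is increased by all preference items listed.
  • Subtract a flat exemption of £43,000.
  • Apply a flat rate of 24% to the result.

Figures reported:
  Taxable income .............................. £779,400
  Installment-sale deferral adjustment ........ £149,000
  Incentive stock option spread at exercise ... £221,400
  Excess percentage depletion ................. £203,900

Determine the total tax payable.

£314,568

Book-profits minimum tax:
  Adjusted income: £779,400 + £149,000 + £221,400 + £203,900 = £1,353,700
  Less exemption £43,000 → base £1,310,700
  £1,310,700 × 24% = £314,568

Standard income tax:
  £349,000 × 8% = £27,920
  £104,000 × 18% = £18,720
  £326,400 × 24% = £78,336
  → £124,976

£314,568 > £124,976, so the book-profits minimum tax is the binding amount.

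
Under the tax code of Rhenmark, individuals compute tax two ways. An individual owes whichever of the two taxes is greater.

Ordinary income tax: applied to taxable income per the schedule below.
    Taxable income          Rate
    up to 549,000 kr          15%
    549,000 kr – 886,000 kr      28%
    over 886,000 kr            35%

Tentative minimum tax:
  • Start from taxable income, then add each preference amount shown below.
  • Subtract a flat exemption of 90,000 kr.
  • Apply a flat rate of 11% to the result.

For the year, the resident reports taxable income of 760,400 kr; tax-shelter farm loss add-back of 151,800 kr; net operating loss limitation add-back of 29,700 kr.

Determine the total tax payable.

Ordinary income tax:
  549,000 kr × 15% = 82,350 kr
  211,400 kr × 28% = 59,192 kr
  → 141,542 kr

Tentative minimum tax:
  Adjusted income: 760,400 kr + 151,800 kr + 29,700 kr = 941,900 kr
  Less exemption 90,000 kr → base 851,900 kr
  851,900 kr × 11% = 93,709 kr

141,542 kr > 93,709 kr, so the ordinary income tax governs.

141,542 kr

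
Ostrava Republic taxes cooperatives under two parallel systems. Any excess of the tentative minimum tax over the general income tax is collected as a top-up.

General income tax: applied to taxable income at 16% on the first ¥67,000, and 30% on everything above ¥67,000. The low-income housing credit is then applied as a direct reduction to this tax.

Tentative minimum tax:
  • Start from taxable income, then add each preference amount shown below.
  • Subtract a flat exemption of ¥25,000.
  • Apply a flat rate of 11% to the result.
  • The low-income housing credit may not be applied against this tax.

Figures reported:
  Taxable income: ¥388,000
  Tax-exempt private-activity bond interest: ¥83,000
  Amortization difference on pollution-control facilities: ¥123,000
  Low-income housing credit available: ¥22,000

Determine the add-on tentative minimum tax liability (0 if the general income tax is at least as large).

¥0

Tentative minimum tax:
  Adjusted income: ¥388,000 + ¥83,000 + ¥123,000 = ¥594,000
  Less exemption ¥25,000 → base ¥569,000
  ¥569,000 × 11% = ¥62,590

General income tax:
  ¥67,000 × 16% = ¥10,720
  ¥321,000 × 30% = ¥96,300
  → ¥107,020
  Less low-income housing credit ¥22,000 → ¥85,020

¥62,590 ≤ ¥85,020, so no add-on is due.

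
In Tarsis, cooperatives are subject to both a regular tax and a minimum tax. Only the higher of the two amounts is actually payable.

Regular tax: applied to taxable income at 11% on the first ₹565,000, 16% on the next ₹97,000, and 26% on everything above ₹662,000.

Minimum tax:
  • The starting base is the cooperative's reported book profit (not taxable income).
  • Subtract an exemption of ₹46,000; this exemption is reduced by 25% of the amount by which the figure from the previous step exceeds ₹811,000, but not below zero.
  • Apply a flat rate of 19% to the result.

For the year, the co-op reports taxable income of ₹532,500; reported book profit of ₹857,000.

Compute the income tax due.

Minimum tax:
  Base (reported book profit): ₹857,000
  Exemption: ₹46,000 − 25% × (₹857,000 − ₹811,000) = ₹46,000 − ₹11,500 = ₹34,500
  Base: ₹857,000 − ₹34,500 = ₹822,500
  ₹822,500 × 19% = ₹156,275

Regular tax:
  ₹532,500 × 11% = ₹58,575

₹156,275 > ₹58,575, so the minimum tax is the binding amount.

₹156,275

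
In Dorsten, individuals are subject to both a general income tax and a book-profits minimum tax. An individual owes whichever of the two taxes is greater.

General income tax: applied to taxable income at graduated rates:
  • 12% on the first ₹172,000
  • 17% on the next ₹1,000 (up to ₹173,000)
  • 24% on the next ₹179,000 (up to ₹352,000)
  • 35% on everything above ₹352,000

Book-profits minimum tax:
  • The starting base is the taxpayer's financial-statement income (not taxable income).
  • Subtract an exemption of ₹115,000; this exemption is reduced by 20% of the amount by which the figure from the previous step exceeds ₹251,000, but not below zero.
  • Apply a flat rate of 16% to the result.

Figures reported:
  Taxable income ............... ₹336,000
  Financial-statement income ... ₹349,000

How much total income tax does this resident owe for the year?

₹59,930

Book-profits minimum tax:
  Base (financial-statement income): ₹349,000
  Exemption: ₹115,000 − 20% × (₹349,000 − ₹251,000) = ₹115,000 − ₹19,600 = ₹95,400
  Base: ₹349,000 − ₹95,400 = ₹253,600
  ₹253,600 × 16% = ₹40,576

General income tax:
  ₹172,000 × 12% = ₹20,640
  ₹1,000 × 17% = ₹170
  ₹163,000 × 24% = ₹39,120
  → ₹59,930

₹59,930 > ₹40,576, so the general income tax governs.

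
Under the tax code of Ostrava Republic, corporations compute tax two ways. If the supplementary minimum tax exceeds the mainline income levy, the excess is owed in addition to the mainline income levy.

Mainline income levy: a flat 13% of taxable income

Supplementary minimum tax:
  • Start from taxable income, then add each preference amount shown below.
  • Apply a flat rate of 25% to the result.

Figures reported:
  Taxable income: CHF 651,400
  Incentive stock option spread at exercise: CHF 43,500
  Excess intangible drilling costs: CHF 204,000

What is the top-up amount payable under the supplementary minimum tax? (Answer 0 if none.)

Mainline income levy:
  CHF 651,400 × 13% = CHF 84,682

Supplementary minimum tax:
  Adjusted income: CHF 651,400 + CHF 43,500 + CHF 204,000 = CHF 898,900
  CHF 898,900 × 25% = CHF 224,725

Excess of supplementary minimum tax over mainline income levy: CHF 224,725 − CHF 84,682 = CHF 140,043.

CHF 140,043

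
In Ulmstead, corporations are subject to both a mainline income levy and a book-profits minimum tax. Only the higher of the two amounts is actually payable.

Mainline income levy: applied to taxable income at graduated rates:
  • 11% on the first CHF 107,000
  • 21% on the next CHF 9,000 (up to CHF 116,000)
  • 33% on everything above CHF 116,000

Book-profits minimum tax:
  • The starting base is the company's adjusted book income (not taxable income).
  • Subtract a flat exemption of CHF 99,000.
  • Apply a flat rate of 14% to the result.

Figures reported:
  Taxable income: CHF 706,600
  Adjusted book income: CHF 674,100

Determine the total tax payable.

CHF 208,558

Book-profits minimum tax:
  Base (adjusted book income): CHF 674,100
  Less exemption CHF 99,000 → base CHF 575,100
  CHF 575,100 × 14% = CHF 80,514

Mainline income levy:
  CHF 107,000 × 11% = CHF 11,770
  CHF 9,000 × 21% = CHF 1,890
  CHF 590,600 × 33% = CHF 194,898
  → CHF 208,558

CHF 208,558 > CHF 80,514, so the mainline income levy governs.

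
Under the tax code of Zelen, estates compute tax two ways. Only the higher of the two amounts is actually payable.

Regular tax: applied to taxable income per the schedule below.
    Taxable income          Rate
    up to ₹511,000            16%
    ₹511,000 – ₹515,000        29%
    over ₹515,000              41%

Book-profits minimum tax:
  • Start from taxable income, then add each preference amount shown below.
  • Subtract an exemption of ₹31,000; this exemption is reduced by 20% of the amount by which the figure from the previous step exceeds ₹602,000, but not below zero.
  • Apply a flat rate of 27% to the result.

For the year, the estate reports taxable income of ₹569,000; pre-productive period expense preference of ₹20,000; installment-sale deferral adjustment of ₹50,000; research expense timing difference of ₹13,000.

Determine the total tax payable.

₹170,370

Regular tax:
  ₹511,000 × 16% = ₹81,760
  ₹4,000 × 29% = ₹1,160
  ₹54,000 × 41% = ₹22,140
  → ₹105,060

Book-profits minimum tax:
  Adjusted income: ₹569,000 + ₹20,000 + ₹50,000 + ₹13,000 = ₹652,000
  Exemption: ₹31,000 − 20% × (₹652,000 − ₹602,000) = ₹31,000 − ₹10,000 = ₹21,000
  Base: ₹652,000 − ₹21,000 = ₹631,000
  ₹631,000 × 27% = ₹170,370

₹170,370 > ₹105,060, so the book-profits minimum tax is the binding amount.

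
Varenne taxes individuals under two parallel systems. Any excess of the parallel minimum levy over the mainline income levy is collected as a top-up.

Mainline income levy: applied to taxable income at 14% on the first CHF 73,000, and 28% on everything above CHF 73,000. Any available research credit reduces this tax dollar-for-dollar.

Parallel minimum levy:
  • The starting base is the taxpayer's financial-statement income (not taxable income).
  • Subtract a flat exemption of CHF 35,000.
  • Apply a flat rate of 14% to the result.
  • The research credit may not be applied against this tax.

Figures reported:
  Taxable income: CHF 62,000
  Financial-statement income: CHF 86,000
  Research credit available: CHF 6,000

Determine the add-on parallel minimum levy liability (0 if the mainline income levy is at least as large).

CHF 4,460

Parallel minimum levy:
  Base (financial-statement income): CHF 86,000
  Less exemption CHF 35,000 → base CHF 51,000
  CHF 51,000 × 14% = CHF 7,140

Mainline income levy:
  CHF 62,000 × 14% = CHF 8,680
  Less research credit CHF 6,000 → CHF 2,680

Excess of parallel minimum levy over mainline income levy: CHF 7,140 − CHF 2,680 = CHF 4,460.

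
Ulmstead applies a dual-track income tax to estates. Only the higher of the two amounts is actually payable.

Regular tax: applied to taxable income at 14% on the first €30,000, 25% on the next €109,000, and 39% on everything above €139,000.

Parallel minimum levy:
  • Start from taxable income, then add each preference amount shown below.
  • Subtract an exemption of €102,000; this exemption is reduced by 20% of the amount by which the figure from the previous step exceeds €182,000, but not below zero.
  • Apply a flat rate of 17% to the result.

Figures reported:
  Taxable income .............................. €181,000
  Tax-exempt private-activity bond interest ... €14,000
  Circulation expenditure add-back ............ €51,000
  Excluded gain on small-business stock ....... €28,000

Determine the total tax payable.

€47,830

Regular tax:
  €30,000 × 14% = €4,200
  €109,000 × 25% = €27,250
  €42,000 × 39% = €16,380
  → €47,830

Parallel minimum levy:
  Adjusted income: €181,000 + €14,000 + €51,000 + €28,000 = €274,000
  Exemption: €102,000 − 20% × (€274,000 − €182,000) = €102,000 − €18,400 = €83,600
  Base: €274,000 − €83,600 = €190,400
  €190,400 × 17% = €32,368

€47,830 > €32,368, so the regular tax governs.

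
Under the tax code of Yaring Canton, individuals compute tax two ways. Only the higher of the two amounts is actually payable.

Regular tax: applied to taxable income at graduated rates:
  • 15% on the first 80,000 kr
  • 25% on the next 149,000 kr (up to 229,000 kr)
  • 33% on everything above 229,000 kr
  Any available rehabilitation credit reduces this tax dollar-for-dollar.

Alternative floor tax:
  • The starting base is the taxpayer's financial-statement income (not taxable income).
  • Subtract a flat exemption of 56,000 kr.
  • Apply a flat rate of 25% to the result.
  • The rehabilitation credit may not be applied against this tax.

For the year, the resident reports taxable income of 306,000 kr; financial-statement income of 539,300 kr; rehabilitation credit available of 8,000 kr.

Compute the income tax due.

120,825 kr

Alternative floor tax:
  Base (financial-statement income): 539,300 kr
  Less exemption 56,000 kr → base 483,300 kr
  483,300 kr × 25% = 120,825 kr

Regular tax:
  80,000 kr × 15% = 12,000 kr
  149,000 kr × 25% = 37,250 kr
  77,000 kr × 33% = 25,410 kr
  → 74,660 kr
  Less rehabilitation credit 8,000 kr → 66,660 kr

120,825 kr > 66,660 kr, so the alternative floor tax is the binding amount.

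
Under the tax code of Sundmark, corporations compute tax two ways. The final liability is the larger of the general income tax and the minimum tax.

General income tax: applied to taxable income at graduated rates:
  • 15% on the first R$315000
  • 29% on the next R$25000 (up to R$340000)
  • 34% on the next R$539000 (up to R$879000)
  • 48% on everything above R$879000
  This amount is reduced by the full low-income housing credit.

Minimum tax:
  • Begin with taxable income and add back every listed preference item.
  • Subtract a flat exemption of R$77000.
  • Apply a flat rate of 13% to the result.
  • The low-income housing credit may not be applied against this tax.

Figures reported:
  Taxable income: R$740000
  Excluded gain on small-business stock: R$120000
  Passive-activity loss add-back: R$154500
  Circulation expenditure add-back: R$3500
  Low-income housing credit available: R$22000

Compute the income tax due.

Minimum tax:
  Adjusted income: R$740000 + R$120000 + R$154500 + R$3500 = R$1018000
  Less exemption R$77000 → base R$941000
  R$941000 × 13% = R$122330

General income tax:
  R$315000 × 15% = R$47250
  R$25000 × 29% = R$7250
  R$400000 × 34% = R$136000
  → R$190500
  Less low-income housing credit R$22000 → R$168500

R$168500 > R$122330, so the general income tax governs.

R$168500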